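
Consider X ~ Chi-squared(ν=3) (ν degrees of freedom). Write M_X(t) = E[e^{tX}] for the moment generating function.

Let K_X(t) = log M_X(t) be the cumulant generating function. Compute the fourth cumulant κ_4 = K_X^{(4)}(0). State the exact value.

M_X(t) = (1 - 2*t)^(-3/2)
K_X(t) = log M_X(t) = -3*log(1 - 2*t)/2
K′(t) = -3/(2*t - 1)
K′′(t) = 6/(4*t^2 - 4*t + 1)
K′′′(t) = -24/(8*t^3 - 12*t^2 + 6*t - 1)
K′′′′(t) = 144/(16*t^4 - 32*t^3 + 24*t^2 - 8*t + 1)

κ_4 = K′′′′(0) = 144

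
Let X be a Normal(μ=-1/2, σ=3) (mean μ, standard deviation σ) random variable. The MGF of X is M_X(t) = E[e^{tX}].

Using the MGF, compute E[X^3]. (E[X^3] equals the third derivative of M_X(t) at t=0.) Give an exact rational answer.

E[X^3] = D^3[M](0) = -109/8

M_X(t) = e^(9*t^2/2 - t/2)
D^3[M](t) = (5832*t^3*e^(9*t^2/2) - 972*t^2*e^(9*t^2/2) + 1998*t*e^(9*t^2/2) - 109*e^(9*t^2/2))*e^(-t/2)/8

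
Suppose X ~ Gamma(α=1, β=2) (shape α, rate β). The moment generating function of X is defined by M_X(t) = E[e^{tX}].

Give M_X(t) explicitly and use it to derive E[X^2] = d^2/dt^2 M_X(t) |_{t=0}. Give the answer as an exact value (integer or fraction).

E[X^2] = d^2M/dt^2 |_{t=0} = 1/2

M_X(t) = 2/(2 - t)
dM/dt = 2/(t^2 - 4*t + 4)
d^2M/dt^2 = -4/(t^3 - 6*t^2 + 12*t - 8)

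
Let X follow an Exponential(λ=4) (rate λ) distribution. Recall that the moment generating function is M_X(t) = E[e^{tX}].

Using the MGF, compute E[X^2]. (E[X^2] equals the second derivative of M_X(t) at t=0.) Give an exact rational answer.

M_X(t) = 4/(4 - t)
M^(2)(t) = -8/(t^3 - 12*t^2 + 48*t - 64)

E[X^2] = M^(2)(0) = 1/8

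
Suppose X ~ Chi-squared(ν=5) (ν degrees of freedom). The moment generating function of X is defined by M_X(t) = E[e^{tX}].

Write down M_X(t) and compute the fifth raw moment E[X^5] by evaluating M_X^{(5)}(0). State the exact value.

M_X(t) = (1 - 2*t)^(-5/2)

E[X^5] = D^5[M](0) = 45045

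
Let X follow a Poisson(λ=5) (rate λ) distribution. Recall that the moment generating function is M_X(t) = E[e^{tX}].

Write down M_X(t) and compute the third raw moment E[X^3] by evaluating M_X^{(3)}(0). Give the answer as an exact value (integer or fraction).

E[X^3] = M′′′(0) = 205

M_X(t) = e^(5*e^(t) - 5)
M′(t) = 5*e^(-5)*e^(t)*e^(5*e^(t))
M′′(t) = (25*e^(2*t)*e^(5*e^(t)) + 5*e^(t)*e^(5*e^(t)))*e^(-5)
M′′′(t) = (125*e^(3*t)*e^(5*e^(t)) + 75*e^(2*t)*e^(5*e^(t)) + 5*e^(t)*e^(5*e^(t)))*e^(-5)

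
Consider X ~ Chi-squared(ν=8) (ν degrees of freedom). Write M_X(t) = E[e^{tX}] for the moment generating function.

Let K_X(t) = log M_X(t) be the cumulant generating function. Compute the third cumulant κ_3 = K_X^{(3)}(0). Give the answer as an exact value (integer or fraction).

κ_3 = K^(3)(0) = 64

M_X(t) = (1 - 2*t)^(-4)
K_X(t) = log M_X(t) = -4*log(1 - 2*t)
K^(3)(t) = -64/(8*t^3 - 12*t^2 + 6*t - 1)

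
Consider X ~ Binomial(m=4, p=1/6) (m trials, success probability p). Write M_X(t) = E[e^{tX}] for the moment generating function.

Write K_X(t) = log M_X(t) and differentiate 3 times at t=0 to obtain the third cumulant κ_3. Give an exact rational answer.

κ_3 = d^3K/dt^3 |_{t=0} = 10/27

M_X(t) = (e^(t)/6 + 5/6)^4
K_X(t) = log M_X(t) = 4*log(e^(t)/6 + 5/6)
dK/dt = 4*e^(t)/(e^(t) + 5)
d^2K/dt^2 = 20*e^(t)/(e^(2*t) + 10*e^(t) + 25)
d^3K/dt^3 = (-20*e^(2*t) + 100*e^(t))/(e^(3*t) + 15*e^(2*t) + 75*e^(t) + 125)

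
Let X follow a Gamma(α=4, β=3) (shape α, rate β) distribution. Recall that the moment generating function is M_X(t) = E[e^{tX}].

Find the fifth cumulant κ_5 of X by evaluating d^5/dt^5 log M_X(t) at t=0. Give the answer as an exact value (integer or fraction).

M_X(t) = 81/(3 - t)^4
K_X(t) = log M_X(t) = -4*log(3 - t) + 4*log(3)
dK/dt = -4/(t - 3)
d^2K/dt^2 = 4/(t^2 - 6*t + 9)
d^3K/dt^3 = -8/(t^3 - 9*t^2 + 27*t - 27)
d^4K/dt^4 = 24/(t^4 - 12*t^3 + 54*t^2 - 108*t + 81)
d^5K/dt^5 = -96/(t^5 - 15*t^4 + 90*t^3 - 270*t^2 + 405*t - 243)

κ_5 = d^5K/dt^5 |_{t=0} = 32/81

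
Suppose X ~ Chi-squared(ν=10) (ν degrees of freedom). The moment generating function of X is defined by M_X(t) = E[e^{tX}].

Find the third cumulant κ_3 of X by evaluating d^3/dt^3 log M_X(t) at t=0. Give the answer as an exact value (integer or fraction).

M_X(t) = (1 - 2*t)^(-5)
K_X(t) = log M_X(t) = -5*log(1 - 2*t)
dK/dt = -10/(2*t - 1)
d^2K/dt^2 = 20/(4*t^2 - 4*t + 1)
d^3K/dt^3 = -80/(8*t^3 - 12*t^2 + 6*t - 1)

κ_3 = d^3K/dt^3 |_{t=0} = 80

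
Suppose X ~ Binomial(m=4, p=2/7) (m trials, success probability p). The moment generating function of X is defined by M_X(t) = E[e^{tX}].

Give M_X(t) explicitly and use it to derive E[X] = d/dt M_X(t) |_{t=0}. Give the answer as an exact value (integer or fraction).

E[X] = dM/dt |_{t=0} = 8/7

M_X(t) = (2*e^(t)/7 + 5/7)^4
dM/dt = 64*e^(4*t)/2401 + 480*e^(3*t)/2401 + 1200*e^(2*t)/2401 + 1000*e^(t)/2401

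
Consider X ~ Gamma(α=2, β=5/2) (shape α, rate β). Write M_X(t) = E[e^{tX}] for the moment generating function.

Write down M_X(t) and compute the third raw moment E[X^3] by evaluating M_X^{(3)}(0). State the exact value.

M_X(t) = 25/(4*(5/2 - t)^2)
dM/dt = -100/(8*t^3 - 60*t^2 + 150*t - 125)
d^2M/dt^2 = 600/(16*t^4 - 160*t^3 + 600*t^2 - 1000*t + 625)
d^3M/dt^3 = -4800/(32*t^5 - 400*t^4 + 2000*t^3 - 5000*t^2 + 6250*t - 3125)

E[X^3] = d^3M/dt^3 |_{t=0} = 192/125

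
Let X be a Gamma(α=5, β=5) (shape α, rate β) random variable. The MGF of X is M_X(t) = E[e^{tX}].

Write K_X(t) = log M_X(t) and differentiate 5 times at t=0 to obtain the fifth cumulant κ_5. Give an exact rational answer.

M_X(t) = 3125/(5 - t)^5
K_X(t) = log M_X(t) = -5*log(5 - t) + 5*log(5)
K^(5)(t) = -120/(t^5 - 25*t^4 + 250*t^3 - 1250*t^2 + 3125*t - 3125)

κ_5 = K^(5)(0) = 24/625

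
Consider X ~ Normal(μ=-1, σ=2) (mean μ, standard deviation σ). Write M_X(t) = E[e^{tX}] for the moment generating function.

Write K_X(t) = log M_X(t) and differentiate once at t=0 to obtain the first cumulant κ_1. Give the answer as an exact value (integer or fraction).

κ_1 = K′(0) = -1

M_X(t) = e^(2*t^2 - t)
K_X(t) = log M_X(t) = 2*t^2 - t
K′(t) = 4*t - 1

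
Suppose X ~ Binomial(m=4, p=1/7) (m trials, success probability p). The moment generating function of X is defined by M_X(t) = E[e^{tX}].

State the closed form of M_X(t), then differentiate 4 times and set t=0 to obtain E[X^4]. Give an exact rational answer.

M_X(t) = (e^(t)/7 + 6/7)^4
M^(4)(t) = 256*e^(4*t)/2401 + 1944*e^(3*t)/2401 + 3456*e^(2*t)/2401 + 864*e^(t)/2401

E[X^4] = M^(4)(0) = 6520/2401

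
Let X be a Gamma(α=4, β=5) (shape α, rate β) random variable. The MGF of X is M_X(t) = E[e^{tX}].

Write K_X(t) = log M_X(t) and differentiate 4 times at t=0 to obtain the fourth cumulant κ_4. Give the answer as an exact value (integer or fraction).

M_X(t) = 625/(5 - t)^4
K_X(t) = log M_X(t) = -4*log(5 - t) + 4*log(5)
D^4[K](t) = 24/(t^4 - 20*t^3 + 150*t^2 - 500*t + 625)

κ_4 = D^4[K](0) = 24/625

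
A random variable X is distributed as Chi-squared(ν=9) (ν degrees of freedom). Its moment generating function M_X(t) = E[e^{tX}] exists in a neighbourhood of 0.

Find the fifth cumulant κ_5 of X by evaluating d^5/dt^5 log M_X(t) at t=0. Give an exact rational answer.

M_X(t) = (1 - 2*t)^(-9/2)
K_X(t) = log M_X(t) = -9*log(1 - 2*t)/2
K′(t) = -9/(2*t - 1)
K′′(t) = 18/(4*t^2 - 4*t + 1)
K′′′(t) = -72/(8*t^3 - 12*t^2 + 6*t - 1)
K′′′′(t) = 432/(16*t^4 - 32*t^3 + 24*t^2 - 8*t + 1)
K′′′′′(t) = -3456/(32*t^5 - 80*t^4 + 80*t^3 - 40*t^2 + 10*t - 1)

κ_5 = K′′′′′(0) = 3456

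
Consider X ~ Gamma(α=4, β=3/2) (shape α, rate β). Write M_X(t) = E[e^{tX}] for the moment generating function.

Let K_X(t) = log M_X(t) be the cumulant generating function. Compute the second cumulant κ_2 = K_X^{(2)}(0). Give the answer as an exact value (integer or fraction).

M_X(t) = 81/(16*(3/2 - t)^4)
K_X(t) = log M_X(t) = -4*log(3/2 - t) - 4*log(2) + 4*log(3)
D^2[K](t) = 16/(4*t^2 - 12*t + 9)

κ_2 = D^2[K](0) = 16/9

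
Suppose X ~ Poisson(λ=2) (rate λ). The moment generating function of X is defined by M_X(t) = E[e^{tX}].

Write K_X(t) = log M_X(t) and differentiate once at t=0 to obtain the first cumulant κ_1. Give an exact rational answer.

κ_1 = K^(1)(0) = 2

M_X(t) = e^(2*e^(t) - 2)
K_X(t) = log M_X(t) = 2*e^(t) - 2
K^(1)(t) = 2*e^(t)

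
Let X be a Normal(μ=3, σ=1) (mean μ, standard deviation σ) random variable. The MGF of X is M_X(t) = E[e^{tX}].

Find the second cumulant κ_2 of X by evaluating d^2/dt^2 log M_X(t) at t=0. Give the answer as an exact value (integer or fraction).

M_X(t) = e^(t^2/2 + 3*t)
K_X(t) = log M_X(t) = t^2/2 + 3*t
D^2[K](t) = 1

κ_2 = D^2[K](0) = 1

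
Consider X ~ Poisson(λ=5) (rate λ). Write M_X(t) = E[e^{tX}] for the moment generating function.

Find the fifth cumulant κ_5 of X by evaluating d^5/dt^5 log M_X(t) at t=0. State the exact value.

κ_5 = K^(5)(0) = 5

M_X(t) = e^(5*e^(t) - 5)
K_X(t) = log M_X(t) = 5*e^(t) - 5
K^(5)(t) = 5*e^(t)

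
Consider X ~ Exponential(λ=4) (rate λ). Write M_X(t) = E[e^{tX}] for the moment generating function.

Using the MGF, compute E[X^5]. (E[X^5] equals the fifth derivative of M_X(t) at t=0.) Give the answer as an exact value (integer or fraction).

M_X(t) = 4/(4 - t)
D^5[M](t) = 480/(t^6 - 24*t^5 + 240*t^4 - 1280*t^3 + 3840*t^2 - 6144*t + 4096)

E[X^5] = D^5[M](0) = 15/128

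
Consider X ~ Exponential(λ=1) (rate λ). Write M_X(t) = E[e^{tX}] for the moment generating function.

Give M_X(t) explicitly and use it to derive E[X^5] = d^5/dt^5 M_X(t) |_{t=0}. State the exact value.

E[X^5] = M^(5)(0) = 120

M_X(t) = 1/(1 - t)
M^(5)(t) = 120/(t^6 - 6*t^5 + 15*t^4 - 20*t^3 + 15*t^2 - 6*t + 1)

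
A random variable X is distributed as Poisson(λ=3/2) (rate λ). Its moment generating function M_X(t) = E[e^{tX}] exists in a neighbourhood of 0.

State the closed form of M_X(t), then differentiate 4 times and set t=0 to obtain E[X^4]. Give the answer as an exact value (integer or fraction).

E[X^4] = d^4M/dt^4 |_{t=0} = 681/16

M_X(t) = e^(3*e^(t)/2 - 3/2)
dM/dt = 3*e^(-3/2)*e^(t)*e^(3*e^(t)/2)/2
d^2M/dt^2 = (9*e^(2*t)*e^(3*e^(t)/2) + 6*e^(t)*e^(3*e^(t)/2))*e^(-3/2)/4
d^3M/dt^3 = (27*e^(3*t)*e^(3*e^(t)/2) + 54*e^(2*t)*e^(3*e^(t)/2) + 12*e^(t)*e^(3*e^(t)/2))*e^(-3/2)/8
d^4M/dt^4 = (81*e^(4*t)*e^(3*e^(t)/2) + 324*e^(3*t)*e^(3*e^(t)/2) + 252*e^(2*t)*e^(3*e^(t)/2) + 24*e^(t)*e^(3*e^(t)/2))*e^(-3/2)/16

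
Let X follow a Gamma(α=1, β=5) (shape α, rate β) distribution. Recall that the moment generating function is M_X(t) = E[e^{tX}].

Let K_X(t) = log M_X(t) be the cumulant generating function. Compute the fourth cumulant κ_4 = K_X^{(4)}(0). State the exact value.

κ_4 = d^4K/dt^4 |_{t=0} = 6/625

M_X(t) = 5/(5 - t)
K_X(t) = log M_X(t) = -log(5 - t) + log(5)
dK/dt = -1/(t - 5)
d^2K/dt^2 = 1/(t^2 - 10*t + 25)
d^3K/dt^3 = -2/(t^3 - 15*t^2 + 75*t - 125)
d^4K/dt^4 = 6/(t^4 - 20*t^3 + 150*t^2 - 500*t + 625)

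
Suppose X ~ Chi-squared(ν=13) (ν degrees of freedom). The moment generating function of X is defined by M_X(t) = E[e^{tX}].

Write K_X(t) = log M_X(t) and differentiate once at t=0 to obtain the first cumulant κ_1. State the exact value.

κ_1 = dK/dt |_{t=0} = 13

M_X(t) = (1 - 2*t)^(-13/2)
K_X(t) = log M_X(t) = -13*log(1 - 2*t)/2
dK/dt = -13/(2*t - 1)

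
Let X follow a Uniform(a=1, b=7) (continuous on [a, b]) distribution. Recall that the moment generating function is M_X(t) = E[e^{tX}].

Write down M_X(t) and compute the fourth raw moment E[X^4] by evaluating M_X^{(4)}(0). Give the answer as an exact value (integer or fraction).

E[X^4] = d^4M/dt^4 |_{t=0} = 2801/5

M_X(t) = (e^(7*t) - e^(t))/(6*t)
dM/dt = (7*t*e^(7*t) - t*e^(t) - e^(7*t) + e^(t))/(6*t^2)
d^2M/dt^2 = (49*t^2*e^(7*t) - t^2*e^(t) - 14*t*e^(7*t) + 2*t*e^(t) + 2*e^(7*t) - 2*e^(t))/(6*t^3)
d^3M/dt^3 = (343*t^3*e^(7*t) - t^3*e^(t) - 147*t^2*e^(7*t) + 3*t^2*e^(t) + 42*t*e^(7*t) - 6*t*e^(t) - 6*e^(7*t) + 6*e^(t))/(6*t^4)
d^4M/dt^4 = (2401*t^4*e^(7*t) - t^4*e^(t) - 1372*t^3*e^(7*t) + 4*t^3*e^(t) + 588*t^2*e^(7*t) - 12*t^2*e^(t) - 168*t*e^(7*t) + 24*t*e^(t) + 24*e^(7*t) - 24*e^(t))/(6*t^5)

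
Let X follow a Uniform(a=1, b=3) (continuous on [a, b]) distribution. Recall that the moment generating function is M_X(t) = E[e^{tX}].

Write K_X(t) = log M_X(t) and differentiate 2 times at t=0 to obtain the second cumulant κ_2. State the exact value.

κ_2 = d^2K/dt^2 |_{t=0} = 1/3

M_X(t) = (e^(3*t) - e^(t))/(2*t)
K_X(t) = log M_X(t) = -log(t) + log(e^(3*t) - e^(t)) - log(2)
dK/dt = (3*t*e^(2*t) - t - e^(2*t) + 1)/(t*e^(2*t) - t)
d^2K/dt^2 = (-4*t^2*e^(2*t) + e^(4*t) - 2*e^(2*t) + 1)/(t^2*e^(4*t) - 2*t^2*e^(2*t) + t^2)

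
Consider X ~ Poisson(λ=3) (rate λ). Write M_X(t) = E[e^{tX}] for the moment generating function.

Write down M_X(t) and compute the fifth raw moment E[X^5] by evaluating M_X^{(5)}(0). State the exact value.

E[X^5] = D^5[M](0) = 1866

M_X(t) = e^(3*e^(t) - 3)
D^5[M](t) = (243*e^(5*t)*e^(3*e^(t)) + 810*e^(4*t)*e^(3*e^(t)) + 675*e^(3*t)*e^(3*e^(t)) + 135*e^(2*t)*e^(3*e^(t)) + 3*e^(t)*e^(3*e^(t)))*e^(-3)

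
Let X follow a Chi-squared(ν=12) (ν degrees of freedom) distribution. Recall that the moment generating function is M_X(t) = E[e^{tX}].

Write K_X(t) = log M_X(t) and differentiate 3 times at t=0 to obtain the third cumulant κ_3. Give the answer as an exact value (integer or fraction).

M_X(t) = (1 - 2*t)^(-6)
K_X(t) = log M_X(t) = -6*log(1 - 2*t)
dK/dt = -12/(2*t - 1)
d^2K/dt^2 = 24/(4*t^2 - 4*t + 1)
d^3K/dt^3 = -96/(8*t^3 - 12*t^2 + 6*t - 1)

κ_3 = d^3K/dt^3 |_{t=0} = 96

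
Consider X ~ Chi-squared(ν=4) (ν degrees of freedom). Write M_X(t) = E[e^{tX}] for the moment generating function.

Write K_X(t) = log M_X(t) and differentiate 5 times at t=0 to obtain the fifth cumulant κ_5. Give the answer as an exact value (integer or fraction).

M_X(t) = (1 - 2*t)^(-2)
K_X(t) = log M_X(t) = -2*log(1 - 2*t)
dK/dt = -4/(2*t - 1)
d^2K/dt^2 = 8/(4*t^2 - 4*t + 1)
d^3K/dt^3 = -32/(8*t^3 - 12*t^2 + 6*t - 1)
d^4K/dt^4 = 192/(16*t^4 - 32*t^3 + 24*t^2 - 8*t + 1)
d^5K/dt^5 = -1536/(32*t^5 - 80*t^4 + 80*t^3 - 40*t^2 + 10*t - 1)

κ_5 = d^5K/dt^5 |_{t=0} = 1536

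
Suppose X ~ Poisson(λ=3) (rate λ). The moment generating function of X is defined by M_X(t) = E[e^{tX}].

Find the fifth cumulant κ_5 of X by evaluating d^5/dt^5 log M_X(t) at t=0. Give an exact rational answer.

M_X(t) = e^(3*e^(t) - 3)
K_X(t) = log M_X(t) = 3*e^(t) - 3
D^5[K](t) = 3*e^(t)

κ_5 = D^5[K](0) = 3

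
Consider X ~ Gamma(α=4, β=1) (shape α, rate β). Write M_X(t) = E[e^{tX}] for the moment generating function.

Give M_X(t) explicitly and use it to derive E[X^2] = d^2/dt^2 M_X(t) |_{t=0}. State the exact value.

E[X^2] = d^2M/dt^2 |_{t=0} = 20

M_X(t) = (1 - t)^(-4)
dM/dt = -4/(t^5 - 5*t^4 + 10*t^3 - 10*t^2 + 5*t - 1)
d^2M/dt^2 = 20/(t^6 - 6*t^5 + 15*t^4 - 20*t^3 + 15*t^2 - 6*t + 1)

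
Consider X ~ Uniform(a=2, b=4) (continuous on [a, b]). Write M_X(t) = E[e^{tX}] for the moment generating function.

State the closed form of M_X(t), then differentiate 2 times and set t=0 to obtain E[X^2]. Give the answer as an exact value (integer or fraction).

M_X(t) = (e^(4*t) - e^(2*t))/(2*t)
D^2[M](t) = (8*t^2*e^(4*t) - 2*t^2*e^(2*t) - 4*t*e^(4*t) + 2*t*e^(2*t) + e^(4*t) - e^(2*t))/t^3

E[X^2] = D^2[M](0) = 28/3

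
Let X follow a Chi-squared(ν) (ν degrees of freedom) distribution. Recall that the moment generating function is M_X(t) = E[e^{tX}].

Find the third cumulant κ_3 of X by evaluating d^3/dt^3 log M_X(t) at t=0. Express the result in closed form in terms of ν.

M_X(t) = (1 - 2*t)^(-ν/2)
K_X(t) = log M_X(t) = -ν*log(1 - 2*t)/2
D^3[K](t) = -8*ν/(8*t^3 - 12*t^2 + 6*t - 1)

κ_3 = D^3[K](0) = 8*ν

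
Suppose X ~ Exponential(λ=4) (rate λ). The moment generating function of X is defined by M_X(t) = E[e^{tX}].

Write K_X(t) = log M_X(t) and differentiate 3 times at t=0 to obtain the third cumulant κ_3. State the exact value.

M_X(t) = 4/(4 - t)
K_X(t) = log M_X(t) = -log(4 - t) + 2*log(2)
K′(t) = -1/(t - 4)
K′′(t) = 1/(t^2 - 8*t + 16)
K′′′(t) = -2/(t^3 - 12*t^2 + 48*t - 64)

κ_3 = K′′′(0) = 1/32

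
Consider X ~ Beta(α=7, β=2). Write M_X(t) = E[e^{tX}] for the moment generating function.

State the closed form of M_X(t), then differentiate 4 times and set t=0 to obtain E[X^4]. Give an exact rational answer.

M_X(t) = ₁F₁(7; 9; t)
M′(t) = 7*₁F₁(8; 10; t)/9
M′′(t) = 28*₁F₁(9; 11; t)/45
M′′′(t) = 28*₁F₁(10; 12; t)/55
M′′′′(t) = 14*₁F₁(11; 13; t)/33

E[X^4] = M′′′′(0) = 14/33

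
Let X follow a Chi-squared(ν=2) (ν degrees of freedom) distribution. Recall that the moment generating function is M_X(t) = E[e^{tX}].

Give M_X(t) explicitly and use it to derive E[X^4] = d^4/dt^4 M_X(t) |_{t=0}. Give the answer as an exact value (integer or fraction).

M_X(t) = 1/(1 - 2*t)
M′(t) = 2/(4*t^2 - 4*t + 1)
M′′(t) = -8/(8*t^3 - 12*t^2 + 6*t - 1)
M′′′(t) = 48/(16*t^4 - 32*t^3 + 24*t^2 - 8*t + 1)
M′′′′(t) = -384/(32*t^5 - 80*t^4 + 80*t^3 - 40*t^2 + 10*t - 1)

E[X^4] = M′′′′(0) = 384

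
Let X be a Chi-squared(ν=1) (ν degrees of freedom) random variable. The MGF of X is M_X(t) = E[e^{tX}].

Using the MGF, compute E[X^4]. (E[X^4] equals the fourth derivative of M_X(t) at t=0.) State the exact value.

M_X(t) = 1/√(1 - 2*t)
D^4[M](t) = 105/(16*t^4*√(1 - 2*t) - 32*t^3*√(1 - 2*t) + 24*t^2*√(1 - 2*t) - 8*t*√(1 - 2*t) + √(1 - 2*t))

E[X^4] = D^4[M](0) = 105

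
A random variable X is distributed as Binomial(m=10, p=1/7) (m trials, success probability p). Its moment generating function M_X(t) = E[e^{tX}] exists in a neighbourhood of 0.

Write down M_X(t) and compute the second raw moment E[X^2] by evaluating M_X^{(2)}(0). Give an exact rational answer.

E[X^2] = M′′(0) = 160/49

M_X(t) = (e^(t)/7 + 6/7)^10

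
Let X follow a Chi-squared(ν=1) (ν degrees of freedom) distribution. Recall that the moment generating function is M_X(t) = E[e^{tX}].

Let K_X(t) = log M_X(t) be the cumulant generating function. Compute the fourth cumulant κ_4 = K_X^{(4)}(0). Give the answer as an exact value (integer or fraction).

κ_4 = K′′′′(0) = 48

M_X(t) = 1/√(1 - 2*t)
K_X(t) = log M_X(t) = -log(1 - 2*t)/2
K′(t) = -1/(2*t - 1)
K′′(t) = 2/(4*t^2 - 4*t + 1)
K′′′(t) = -8/(8*t^3 - 12*t^2 + 6*t - 1)
K′′′′(t) = 48/(16*t^4 - 32*t^3 + 24*t^2 - 8*t + 1)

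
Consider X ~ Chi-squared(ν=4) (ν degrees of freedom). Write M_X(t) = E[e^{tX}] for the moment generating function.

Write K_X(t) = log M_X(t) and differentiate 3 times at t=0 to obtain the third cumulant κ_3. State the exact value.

M_X(t) = (1 - 2*t)^(-2)
K_X(t) = log M_X(t) = -2*log(1 - 2*t)
D^3[K](t) = -32/(8*t^3 - 12*t^2 + 6*t - 1)

κ_3 = D^3[K](0) = 32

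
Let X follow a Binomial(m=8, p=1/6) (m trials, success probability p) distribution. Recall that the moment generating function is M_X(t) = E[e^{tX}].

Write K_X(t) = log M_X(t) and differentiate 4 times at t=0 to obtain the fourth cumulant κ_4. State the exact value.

κ_4 = K^(4)(0) = 5/27

M_X(t) = (e^(t)/6 + 5/6)^8
K_X(t) = log M_X(t) = 8*log(e^(t)/6 + 5/6)
K^(4)(t) = (40*e^(3*t) - 800*e^(2*t) + 1000*e^(t))/(e^(4*t) + 20*e^(3*t) + 150*e^(2*t) + 500*e^(t) + 625)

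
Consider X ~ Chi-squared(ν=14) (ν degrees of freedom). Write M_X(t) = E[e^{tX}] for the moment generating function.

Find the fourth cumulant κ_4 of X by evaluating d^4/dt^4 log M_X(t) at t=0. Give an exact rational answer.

M_X(t) = (1 - 2*t)^(-7)
K_X(t) = log M_X(t) = -7*log(1 - 2*t)
dK/dt = -14/(2*t - 1)
d^2K/dt^2 = 28/(4*t^2 - 4*t + 1)
d^3K/dt^3 = -112/(8*t^3 - 12*t^2 + 6*t - 1)
d^4K/dt^4 = 672/(16*t^4 - 32*t^3 + 24*t^2 - 8*t + 1)

κ_4 = d^4K/dt^4 |_{t=0} = 672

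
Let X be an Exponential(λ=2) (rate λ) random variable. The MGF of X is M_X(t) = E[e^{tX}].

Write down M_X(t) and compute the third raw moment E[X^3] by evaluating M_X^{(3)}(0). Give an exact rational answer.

M_X(t) = 2/(2 - t)
M′(t) = 2/(t^2 - 4*t + 4)
M′′(t) = -4/(t^3 - 6*t^2 + 12*t - 8)
M′′′(t) = 12/(t^4 - 8*t^3 + 24*t^2 - 32*t + 16)

E[X^3] = M′′′(0) = 3/4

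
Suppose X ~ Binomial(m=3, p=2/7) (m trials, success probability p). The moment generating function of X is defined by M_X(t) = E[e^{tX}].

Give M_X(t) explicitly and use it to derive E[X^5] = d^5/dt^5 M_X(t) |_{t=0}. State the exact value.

M_X(t) = (2*e^(t)/7 + 5/7)^3
M^(5)(t) = 1944*e^(3*t)/343 + 1920*e^(2*t)/343 + 150*e^(t)/343

E[X^5] = M^(5)(0) = 4014/343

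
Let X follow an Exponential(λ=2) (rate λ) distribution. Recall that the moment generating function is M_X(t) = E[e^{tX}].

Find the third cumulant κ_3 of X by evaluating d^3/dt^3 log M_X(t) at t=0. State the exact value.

M_X(t) = 2/(2 - t)
K_X(t) = log M_X(t) = -log(2 - t) + log(2)
D^3[K](t) = -2/(t^3 - 6*t^2 + 12*t - 8)

κ_3 = D^3[K](0) = 1/4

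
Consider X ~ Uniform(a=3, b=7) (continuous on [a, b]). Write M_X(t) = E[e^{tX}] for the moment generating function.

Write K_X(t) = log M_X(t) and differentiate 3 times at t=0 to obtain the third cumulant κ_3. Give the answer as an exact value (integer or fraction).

κ_3 = K^(3)(0) = 0

M_X(t) = (e^(7*t) - e^(3*t))/(4*t)
K_X(t) = log M_X(t) = -log(t) + log(e^(7*t) - e^(3*t)) - 2*log(2)
K^(3)(t) = (64*t^3*e^(8*t) + 64*t^3*e^(4*t) - 2*e^(12*t) + 6*e^(8*t) - 6*e^(4*t) + 2)/(t^3*e^(12*t) - 3*t^3*e^(8*t) + 3*t^3*e^(4*t) - t^3)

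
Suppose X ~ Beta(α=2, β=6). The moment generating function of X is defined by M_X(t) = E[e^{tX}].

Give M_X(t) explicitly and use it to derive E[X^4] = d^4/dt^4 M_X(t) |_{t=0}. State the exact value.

M_X(t) = ₁F₁(2; 8; t)
dM/dt = ₁F₁(3; 9; t)/4
d^2M/dt^2 = ₁F₁(4; 10; t)/12
d^3M/dt^3 = ₁F₁(5; 11; t)/30
d^4M/dt^4 = ₁F₁(6; 12; t)/66

E[X^4] = d^4M/dt^4 |_{t=0} = 1/66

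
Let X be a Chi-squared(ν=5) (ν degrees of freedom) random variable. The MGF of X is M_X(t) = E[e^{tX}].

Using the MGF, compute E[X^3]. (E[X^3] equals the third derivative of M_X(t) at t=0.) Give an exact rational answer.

E[X^3] = M^(3)(0) = 315

M_X(t) = (1 - 2*t)^(-5/2)
M^(3)(t) = -315/(32*t^5*√(1 - 2*t) - 80*t^4*√(1 - 2*t) + 80*t^3*√(1 - 2*t) - 40*t^2*√(1 - 2*t) + 10*t*√(1 - 2*t) - √(1 - 2*t))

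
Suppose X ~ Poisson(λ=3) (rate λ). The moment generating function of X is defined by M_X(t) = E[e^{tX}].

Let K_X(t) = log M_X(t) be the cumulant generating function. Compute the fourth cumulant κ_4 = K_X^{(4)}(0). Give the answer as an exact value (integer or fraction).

M_X(t) = e^(3*e^(t) - 3)
K_X(t) = log M_X(t) = 3*e^(t) - 3
D^4[K](t) = 3*e^(t)

κ_4 = D^4[K](0) = 3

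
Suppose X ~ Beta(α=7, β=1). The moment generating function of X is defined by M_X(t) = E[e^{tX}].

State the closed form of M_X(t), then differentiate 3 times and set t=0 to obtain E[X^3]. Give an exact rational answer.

E[X^3] = d^3M/dt^3 |_{t=0} = 7/10

M_X(t) = ₁F₁(7; 8; t)
dM/dt = 7*₁F₁(8; 9; t)/8
d^2M/dt^2 = 7*₁F₁(9; 10; t)/9
d^3M/dt^3 = 7*₁F₁(10; 11; t)/10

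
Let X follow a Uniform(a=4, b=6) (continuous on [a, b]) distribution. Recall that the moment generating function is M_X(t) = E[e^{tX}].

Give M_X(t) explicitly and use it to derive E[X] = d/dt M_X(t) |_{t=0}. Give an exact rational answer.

E[X] = M′(0) = 5

M_X(t) = (e^(6*t) - e^(4*t))/(2*t)
M′(t) = (6*t*e^(6*t) - 4*t*e^(4*t) - e^(6*t) + e^(4*t))/(2*t^2)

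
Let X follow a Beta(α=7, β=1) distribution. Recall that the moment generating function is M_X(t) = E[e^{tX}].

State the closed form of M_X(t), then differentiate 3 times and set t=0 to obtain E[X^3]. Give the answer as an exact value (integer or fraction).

M_X(t) = ₁F₁(7; 8; t)
dM/dt = 7*₁F₁(8; 9; t)/8
d^2M/dt^2 = 7*₁F₁(9; 10; t)/9
d^3M/dt^3 = 7*₁F₁(10; 11; t)/10

E[X^3] = d^3M/dt^3 |_{t=0} = 7/10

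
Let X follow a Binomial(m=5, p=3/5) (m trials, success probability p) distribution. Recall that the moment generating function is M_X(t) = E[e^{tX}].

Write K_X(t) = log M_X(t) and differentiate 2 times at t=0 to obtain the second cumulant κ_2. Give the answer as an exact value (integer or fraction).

κ_2 = K^(2)(0) = 6/5

M_X(t) = (3*e^(t)/5 + 2/5)^5
K_X(t) = log M_X(t) = 5*log(3*e^(t)/5 + 2/5)
K^(2)(t) = 30*e^(t)/(9*e^(2*t) + 12*e^(t) + 4)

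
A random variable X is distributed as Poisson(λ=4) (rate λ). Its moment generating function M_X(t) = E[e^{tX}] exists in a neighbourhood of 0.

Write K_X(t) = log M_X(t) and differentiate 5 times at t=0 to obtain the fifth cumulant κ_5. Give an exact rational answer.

κ_5 = K′′′′′(0) = 4

M_X(t) = e^(4*e^(t) - 4)
K_X(t) = log M_X(t) = 4*e^(t) - 4
K′(t) = 4*e^(t)
K′′(t) = 4*e^(t)
K′′′(t) = 4*e^(t)
K′′′′(t) = 4*e^(t)
K′′′′′(t) = 4*e^(t)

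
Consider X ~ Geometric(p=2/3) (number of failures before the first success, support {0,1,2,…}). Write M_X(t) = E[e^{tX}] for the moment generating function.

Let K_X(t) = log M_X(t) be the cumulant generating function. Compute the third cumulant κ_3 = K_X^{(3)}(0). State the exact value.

M_X(t) = 2/(3*(1 - e^(t)/3))
K_X(t) = log M_X(t) = -log(1 - e^(t)/3) - log(3) + log(2)
K^(3)(t) = (-3*e^(2*t) - 9*e^(t))/(e^(3*t) - 9*e^(2*t) + 27*e^(t) - 27)

κ_3 = K^(3)(0) = 3/2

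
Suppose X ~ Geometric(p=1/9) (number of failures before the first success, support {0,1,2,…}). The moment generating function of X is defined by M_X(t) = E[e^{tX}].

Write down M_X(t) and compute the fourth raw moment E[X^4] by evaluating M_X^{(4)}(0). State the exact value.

E[X^4] = M′′′′(0) = 117640

M_X(t) = 1/(9*(1 - 8*e^(t)/9))
M′(t) = 8*e^(t)/(64*e^(2*t) - 144*e^(t) + 81)
M′′(t) = (-64*e^(2*t) - 72*e^(t))/(512*e^(3*t) - 1728*e^(2*t) + 1944*e^(t) - 729)
M′′′(t) = (512*e^(3*t) + 2304*e^(2*t) + 648*e^(t))/(4096*e^(4*t) - 18432*e^(3*t) + 31104*e^(2*t) - 23328*e^(t) + 6561)
M′′′′(t) = (-4096*e^(4*t) - 50688*e^(3*t) - 57024*e^(2*t) - 5832*e^(t))/(32768*e^(5*t) - 184320*e^(4*t) + 414720*e^(3*t) - 466560*e^(2*t) + 262440*e^(t) - 59049)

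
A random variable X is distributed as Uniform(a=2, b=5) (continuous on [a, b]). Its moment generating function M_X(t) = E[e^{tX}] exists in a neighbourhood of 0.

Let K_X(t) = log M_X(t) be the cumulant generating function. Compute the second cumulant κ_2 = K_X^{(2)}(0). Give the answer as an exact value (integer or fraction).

M_X(t) = (e^(5*t) - e^(2*t))/(3*t)
K_X(t) = log M_X(t) = -log(t) + log(e^(5*t) - e^(2*t)) - log(3)
K^(2)(t) = (-9*t^2*e^(3*t) + e^(6*t) - 2*e^(3*t) + 1)/(t^2*e^(6*t) - 2*t^2*e^(3*t) + t^2)

κ_2 = K^(2)(0) = 3/4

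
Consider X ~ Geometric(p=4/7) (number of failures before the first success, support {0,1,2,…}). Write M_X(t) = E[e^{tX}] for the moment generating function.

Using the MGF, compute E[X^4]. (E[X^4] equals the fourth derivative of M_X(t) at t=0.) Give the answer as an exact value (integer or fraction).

M_X(t) = 4/(7*(1 - 3*e^(t)/7))
M^(4)(t) = (-324*e^(4*t) - 8316*e^(3*t) - 19404*e^(2*t) - 4116*e^(t))/(243*e^(5*t) - 2835*e^(4*t) + 13230*e^(3*t) - 30870*e^(2*t) + 36015*e^(t) - 16807)

E[X^4] = M^(4)(0) = 1005/32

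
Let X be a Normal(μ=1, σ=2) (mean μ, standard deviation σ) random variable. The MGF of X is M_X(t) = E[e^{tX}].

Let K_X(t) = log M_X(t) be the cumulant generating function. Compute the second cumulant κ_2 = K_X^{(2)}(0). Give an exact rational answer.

M_X(t) = e^(2*t^2 + t)
K_X(t) = log M_X(t) = 2*t^2 + t
dK/dt = 4*t + 1
d^2K/dt^2 = 4

κ_2 = d^2K/dt^2 |_{t=0} = 4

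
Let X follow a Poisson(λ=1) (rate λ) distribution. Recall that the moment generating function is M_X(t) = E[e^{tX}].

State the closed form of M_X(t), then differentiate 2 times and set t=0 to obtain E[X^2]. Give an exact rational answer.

E[X^2] = M^(2)(0) = 2

M_X(t) = e^(e^(t) - 1)
M^(2)(t) = (e^(2*t)*e^(e^(t)) + e^(t)*e^(e^(t)))*e^(-1)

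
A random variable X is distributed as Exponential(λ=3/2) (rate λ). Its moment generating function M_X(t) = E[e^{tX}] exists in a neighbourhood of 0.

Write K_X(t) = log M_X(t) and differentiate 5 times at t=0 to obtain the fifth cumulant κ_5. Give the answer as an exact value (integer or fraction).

κ_5 = D^5[K](0) = 256/81

M_X(t) = 3/(2*(3/2 - t))
K_X(t) = log M_X(t) = -log(3/2 - t) - log(2) + log(3)
D^5[K](t) = -768/(32*t^5 - 240*t^4 + 720*t^3 - 1080*t^2 + 810*t - 243)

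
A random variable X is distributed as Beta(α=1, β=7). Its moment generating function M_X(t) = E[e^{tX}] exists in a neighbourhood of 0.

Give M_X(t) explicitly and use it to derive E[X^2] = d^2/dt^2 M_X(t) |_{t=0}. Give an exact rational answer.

E[X^2] = M^(2)(0) = 1/36

M_X(t) = ₁F₁(1; 8; t)
M^(2)(t) = ₁F₁(3; 10; t)/36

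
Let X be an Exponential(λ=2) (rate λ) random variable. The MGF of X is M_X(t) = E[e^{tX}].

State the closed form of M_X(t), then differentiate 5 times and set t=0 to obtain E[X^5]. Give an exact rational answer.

M_X(t) = 2/(2 - t)
D^5[M](t) = 240/(t^6 - 12*t^5 + 60*t^4 - 160*t^3 + 240*t^2 - 192*t + 64)

E[X^5] = D^5[M](0) = 15/4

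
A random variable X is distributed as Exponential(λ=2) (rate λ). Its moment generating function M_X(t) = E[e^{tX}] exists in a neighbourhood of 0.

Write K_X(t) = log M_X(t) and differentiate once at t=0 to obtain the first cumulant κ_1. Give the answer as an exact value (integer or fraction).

M_X(t) = 2/(2 - t)
K_X(t) = log M_X(t) = -log(2 - t) + log(2)
D[K](t) = -1/(t - 2)

κ_1 = D[K](0) = 1/2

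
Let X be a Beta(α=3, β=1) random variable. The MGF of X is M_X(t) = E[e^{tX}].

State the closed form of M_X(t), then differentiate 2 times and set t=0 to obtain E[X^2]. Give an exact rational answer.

E[X^2] = d^2M/dt^2 |_{t=0} = 3/5

M_X(t) = ₁F₁(3; 4; t)
dM/dt = 3*₁F₁(4; 5; t)/4
d^2M/dt^2 = 3*₁F₁(5; 6; t)/5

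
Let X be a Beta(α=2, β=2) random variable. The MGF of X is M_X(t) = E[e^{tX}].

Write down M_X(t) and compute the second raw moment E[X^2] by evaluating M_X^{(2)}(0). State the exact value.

M_X(t) = ₁F₁(2; 4; t)
dM/dt = ₁F₁(3; 5; t)/2
d^2M/dt^2 = 3*₁F₁(4; 6; t)/10

E[X^2] = d^2M/dt^2 |_{t=0} = 3/10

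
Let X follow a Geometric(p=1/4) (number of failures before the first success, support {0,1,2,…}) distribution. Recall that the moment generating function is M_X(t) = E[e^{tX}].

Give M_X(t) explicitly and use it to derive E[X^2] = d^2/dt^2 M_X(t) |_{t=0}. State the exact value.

M_X(t) = 1/(4*(1 - 3*e^(t)/4))
dM/dt = 3*e^(t)/(9*e^(2*t) - 24*e^(t) + 16)
d^2M/dt^2 = (-9*e^(2*t) - 12*e^(t))/(27*e^(3*t) - 108*e^(2*t) + 144*e^(t) - 64)

E[X^2] = d^2M/dt^2 |_{t=0} = 21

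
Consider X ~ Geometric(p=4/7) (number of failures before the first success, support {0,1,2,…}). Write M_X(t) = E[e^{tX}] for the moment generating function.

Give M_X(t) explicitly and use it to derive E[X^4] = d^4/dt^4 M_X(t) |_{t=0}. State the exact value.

M_X(t) = 4/(7*(1 - 3*e^(t)/7))
D^4[M](t) = (-324*e^(4*t) - 8316*e^(3*t) - 19404*e^(2*t) - 4116*e^(t))/(243*e^(5*t) - 2835*e^(4*t) + 13230*e^(3*t) - 30870*e^(2*t) + 36015*e^(t) - 16807)

E[X^4] = D^4[M](0) = 1005/32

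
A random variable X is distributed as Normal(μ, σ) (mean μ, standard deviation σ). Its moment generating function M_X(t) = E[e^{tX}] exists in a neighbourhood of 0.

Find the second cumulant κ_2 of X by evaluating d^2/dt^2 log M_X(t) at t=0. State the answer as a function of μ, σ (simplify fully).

κ_2 = K′′(0) = σ^2

M_X(t) = e^(μ*t + σ^2*t^2/2)
K_X(t) = log M_X(t) = μ*t + σ^2*t^2/2
K′(t) = μ + σ^2*t
K′′(t) = σ^2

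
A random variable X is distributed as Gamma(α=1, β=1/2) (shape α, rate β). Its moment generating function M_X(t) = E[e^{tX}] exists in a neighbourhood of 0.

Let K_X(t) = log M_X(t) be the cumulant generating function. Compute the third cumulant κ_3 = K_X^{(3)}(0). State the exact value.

M_X(t) = 1/(2*(1/2 - t))
K_X(t) = log M_X(t) = -log(1/2 - t) - log(2)
D^3[K](t) = -16/(8*t^3 - 12*t^2 + 6*t - 1)

κ_3 = D^3[K](0) = 16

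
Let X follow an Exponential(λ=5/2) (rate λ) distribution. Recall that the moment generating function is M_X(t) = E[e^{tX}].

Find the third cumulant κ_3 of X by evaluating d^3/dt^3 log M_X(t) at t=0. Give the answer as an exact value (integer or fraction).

M_X(t) = 5/(2*(5/2 - t))
K_X(t) = log M_X(t) = -log(5/2 - t) - log(2) + log(5)
K^(3)(t) = -16/(8*t^3 - 60*t^2 + 150*t - 125)

κ_3 = K^(3)(0) = 16/125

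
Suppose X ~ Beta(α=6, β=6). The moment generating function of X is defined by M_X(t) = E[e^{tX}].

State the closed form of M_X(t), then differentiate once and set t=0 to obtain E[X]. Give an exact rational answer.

E[X] = M′(0) = 1/2

M_X(t) = ₁F₁(6; 12; t)
M′(t) = ₁F₁(7; 13; t)/2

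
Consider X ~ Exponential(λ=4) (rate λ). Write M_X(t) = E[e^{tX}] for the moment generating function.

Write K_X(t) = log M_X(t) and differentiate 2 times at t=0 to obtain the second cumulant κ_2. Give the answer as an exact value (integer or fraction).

κ_2 = K′′(0) = 1/16

M_X(t) = 4/(4 - t)
K_X(t) = log M_X(t) = -log(4 - t) + 2*log(2)
K′(t) = -1/(t - 4)
K′′(t) = 1/(t^2 - 8*t + 16)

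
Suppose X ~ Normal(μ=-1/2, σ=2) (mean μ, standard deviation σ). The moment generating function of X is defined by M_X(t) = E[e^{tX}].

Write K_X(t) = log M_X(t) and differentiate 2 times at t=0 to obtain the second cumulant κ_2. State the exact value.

M_X(t) = e^(2*t^2 - t/2)
K_X(t) = log M_X(t) = 2*t^2 - t/2
D^2[K](t) = 4

κ_2 = D^2[K](0) = 4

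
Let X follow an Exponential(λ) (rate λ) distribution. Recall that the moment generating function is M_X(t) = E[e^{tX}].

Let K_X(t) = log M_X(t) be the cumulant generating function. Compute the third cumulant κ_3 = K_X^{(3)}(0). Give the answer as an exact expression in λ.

κ_3 = D^3[K](0) = 2/λ^3

M_X(t) = λ/(λ - t)
K_X(t) = log M_X(t) = log(λ) - log(λ - t)
D^3[K](t) = -2/(-λ^3 + 3*λ^2*t - 3*λ*t^2 + t^3)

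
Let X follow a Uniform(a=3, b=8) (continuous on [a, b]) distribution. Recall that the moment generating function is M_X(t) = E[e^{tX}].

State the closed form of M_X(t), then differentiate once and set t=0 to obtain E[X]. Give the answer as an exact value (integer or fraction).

E[X] = M^(1)(0) = 11/2

M_X(t) = (e^(8*t) - e^(3*t))/(5*t)
M^(1)(t) = (8*t*e^(8*t) - 3*t*e^(3*t) - e^(8*t) + e^(3*t))/(5*t^2)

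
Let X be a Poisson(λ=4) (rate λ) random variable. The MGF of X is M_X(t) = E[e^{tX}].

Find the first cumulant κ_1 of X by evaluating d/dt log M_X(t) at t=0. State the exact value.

κ_1 = dK/dt |_{t=0} = 4

M_X(t) = e^(4*e^(t) - 4)
K_X(t) = log M_X(t) = 4*e^(t) - 4
dK/dt = 4*e^(t)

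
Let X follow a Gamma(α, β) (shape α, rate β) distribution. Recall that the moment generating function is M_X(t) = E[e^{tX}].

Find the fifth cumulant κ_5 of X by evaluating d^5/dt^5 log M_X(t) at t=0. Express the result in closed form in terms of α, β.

κ_5 = K^(5)(0) = 24*α/β^5

M_X(t) = (β/(β - t))^α
K_X(t) = log M_X(t) = α*(log(β) - log(β - t))
K^(5)(t) = -24*α/(-β^5 + 5*β^4*t - 10*β^3*t^2 + 10*β^2*t^3 - 5*β*t^4 + t^5)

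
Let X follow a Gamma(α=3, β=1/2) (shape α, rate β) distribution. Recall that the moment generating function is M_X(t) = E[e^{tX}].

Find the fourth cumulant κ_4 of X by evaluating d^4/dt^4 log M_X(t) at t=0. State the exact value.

κ_4 = K′′′′(0) = 288

M_X(t) = 1/(8*(1/2 - t)^3)
K_X(t) = log M_X(t) = -3*log(1/2 - t) - 3*log(2)
K′(t) = -6/(2*t - 1)
K′′(t) = 12/(4*t^2 - 4*t + 1)
K′′′(t) = -48/(8*t^3 - 12*t^2 + 6*t - 1)
K′′′′(t) = 288/(16*t^4 - 32*t^3 + 24*t^2 - 8*t + 1)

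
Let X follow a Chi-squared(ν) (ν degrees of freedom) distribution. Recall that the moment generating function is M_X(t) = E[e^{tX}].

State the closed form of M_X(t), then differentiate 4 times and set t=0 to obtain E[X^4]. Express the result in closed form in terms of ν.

E[X^4] = d^4M/dt^4 |_{t=0} = ν*(ν^3 + 12*ν^2 + 44*ν + 48)

M_X(t) = (1 - 2*t)^(-ν/2)
dM/dt = -ν/(2*t*(1 - 2*t)^(ν/2) - (1 - 2*t)^(ν/2))
d^2M/dt^2 = (ν^2 + 2*ν)/(4*t^2*(1 - 2*t)^(ν/2) - 4*t*(1 - 2*t)^(ν/2) + (1 - 2*t)^(ν/2))
d^3M/dt^3 = (-ν^3 - 6*ν^2 - 8*ν)/(8*t^3*(1 - 2*t)^(ν/2) - 12*t^2*(1 - 2*t)^(ν/2) + 6*t*(1 - 2*t)^(ν/2) - (1 - 2*t)^(ν/2))
d^4M/dt^4 = (ν^4 + 12*ν^3 + 44*ν^2 + 48*ν)/(16*t^4*(1 - 2*t)^(ν/2) - 32*t^3*(1 - 2*t)^(ν/2) + 24*t^2*(1 - 2*t)^(ν/2) - 8*t*(1 - 2*t)^(ν/2) + (1 - 2*t)^(ν/2))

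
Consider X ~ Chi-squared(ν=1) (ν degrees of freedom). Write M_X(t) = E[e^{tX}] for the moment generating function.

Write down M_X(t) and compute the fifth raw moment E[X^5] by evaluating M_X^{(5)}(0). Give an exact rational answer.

E[X^5] = d^5M/dt^5 |_{t=0} = 945

M_X(t) = 1/√(1 - 2*t)
dM/dt = -1/(2*t*√(1 - 2*t) - √(1 - 2*t))
d^2M/dt^2 = 3/(4*t^2*√(1 - 2*t) - 4*t*√(1 - 2*t) + √(1 - 2*t))
d^3M/dt^3 = -15/(8*t^3*√(1 - 2*t) - 12*t^2*√(1 - 2*t) + 6*t*√(1 - 2*t) - √(1 - 2*t))
d^4M/dt^4 = 105/(16*t^4*√(1 - 2*t) - 32*t^3*√(1 - 2*t) + 24*t^2*√(1 - 2*t) - 8*t*√(1 - 2*t) + √(1 - 2*t))
d^5M/dt^5 = -945/(32*t^5*√(1 - 2*t) - 80*t^4*√(1 - 2*t) + 80*t^3*√(1 - 2*t) - 40*t^2*√(1 - 2*t) + 10*t*√(1 - 2*t) - √(1 - 2*t))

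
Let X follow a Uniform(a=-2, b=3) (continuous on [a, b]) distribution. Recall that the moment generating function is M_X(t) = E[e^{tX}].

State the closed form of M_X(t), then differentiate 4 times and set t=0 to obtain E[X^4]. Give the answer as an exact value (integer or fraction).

E[X^4] = d^4M/dt^4 |_{t=0} = 11

M_X(t) = (e^(3*t) - e^(-2*t))/(5*t)
dM/dt = (3*t*e^(5*t) + 2*t - e^(5*t) + 1)*e^(-2*t)/(5*t^2)
d^2M/dt^2 = (9*t^2*e^(5*t) - 4*t^2 - 6*t*e^(5*t) - 4*t + 2*e^(5*t) - 2)*e^(-2*t)/(5*t^3)
d^3M/dt^3 = (27*t^3*e^(5*t) + 8*t^3 - 27*t^2*e^(5*t) + 12*t^2 + 18*t*e^(5*t) + 12*t - 6*e^(5*t) + 6)*e^(-2*t)/(5*t^4)
d^4M/dt^4 = (81*t^4*e^(5*t) - 16*t^4 - 108*t^3*e^(5*t) - 32*t^3 + 108*t^2*e^(5*t) - 48*t^2 - 72*t*e^(5*t) - 48*t + 24*e^(5*t) - 24)*e^(-2*t)/(5*t^5)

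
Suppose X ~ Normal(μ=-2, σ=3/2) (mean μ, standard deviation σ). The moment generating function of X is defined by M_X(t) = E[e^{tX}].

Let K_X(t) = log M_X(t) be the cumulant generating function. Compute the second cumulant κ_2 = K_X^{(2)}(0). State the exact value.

κ_2 = K^(2)(0) = 9/4

M_X(t) = e^(9*t^2/8 - 2*t)
K_X(t) = log M_X(t) = 9*t^2/8 - 2*t
K^(2)(t) = 9/4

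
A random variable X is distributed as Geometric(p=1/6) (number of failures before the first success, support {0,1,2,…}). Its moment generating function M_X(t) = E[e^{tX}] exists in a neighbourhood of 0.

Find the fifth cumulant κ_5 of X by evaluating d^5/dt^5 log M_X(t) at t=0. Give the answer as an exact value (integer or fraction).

M_X(t) = 1/(6*(1 - 5*e^(t)/6))
K_X(t) = log M_X(t) = -log(1 - 5*e^(t)/6) - log(6)
K′(t) = -5*e^(t)/(5*e^(t) - 6)
K′′(t) = 30*e^(t)/(25*e^(2*t) - 60*e^(t) + 36)
K′′′(t) = (-150*e^(2*t) - 180*e^(t))/(125*e^(3*t) - 450*e^(2*t) + 540*e^(t) - 216)
K′′′′(t) = (750*e^(3*t) + 3600*e^(2*t) + 1080*e^(t))/(625*e^(4*t) - 3000*e^(3*t) + 5400*e^(2*t) - 4320*e^(t) + 1296)
K′′′′′(t) = (-3750*e^(4*t) - 49500*e^(3*t) - 59400*e^(2*t) - 6480*e^(t))/(3125*e^(5*t) - 18750*e^(4*t) + 45000*e^(3*t) - 54000*e^(2*t) + 32400*e^(t) - 7776)

κ_5 = K′′′′′(0) = 119130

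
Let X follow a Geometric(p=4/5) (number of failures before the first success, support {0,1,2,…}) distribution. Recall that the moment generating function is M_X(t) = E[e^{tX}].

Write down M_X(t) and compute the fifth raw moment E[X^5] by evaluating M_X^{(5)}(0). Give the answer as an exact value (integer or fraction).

E[X^5] = M^(5)(0) = 707/128

M_X(t) = 4/(5*(1 - e^(t)/5))
M^(5)(t) = (4*e^(5*t) + 520*e^(4*t) + 6600*e^(3*t) + 13000*e^(2*t) + 2500*e^(t))/(e^(6*t) - 30*e^(5*t) + 375*e^(4*t) - 2500*e^(3*t) + 9375*e^(2*t) - 18750*e^(t) + 15625)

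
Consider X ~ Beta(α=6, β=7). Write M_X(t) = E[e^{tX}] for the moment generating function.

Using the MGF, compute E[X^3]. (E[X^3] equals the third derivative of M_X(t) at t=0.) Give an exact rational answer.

M_X(t) = ₁F₁(6; 13; t)
M^(3)(t) = 8*₁F₁(9; 16; t)/65

E[X^3] = M^(3)(0) = 8/65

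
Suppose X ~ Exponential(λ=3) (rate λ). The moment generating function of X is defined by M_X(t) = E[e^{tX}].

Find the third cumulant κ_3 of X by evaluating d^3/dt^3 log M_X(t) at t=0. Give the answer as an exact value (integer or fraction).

M_X(t) = 3/(3 - t)
K_X(t) = log M_X(t) = -log(3 - t) + log(3)
D^3[K](t) = -2/(t^3 - 9*t^2 + 27*t - 27)

κ_3 = D^3[K](0) = 2/27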